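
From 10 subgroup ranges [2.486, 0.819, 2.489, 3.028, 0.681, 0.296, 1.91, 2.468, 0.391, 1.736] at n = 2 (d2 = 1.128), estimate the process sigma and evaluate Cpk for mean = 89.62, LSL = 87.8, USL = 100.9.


R_bar = (2.486 + 0.819 + 2.489 + 3.028 + 0.681 + 0.296 + 1.91 + 2.468 + 0.391 + 1.736) / 10 = 1.6304
sigma = R_bar / d2 = 1.6304 / 1.128 = 1.4453901
Cp = (USL - LSL)/(6*sigma) = (100.9 - 87.8)/(6*1.4453901) = 1.5105
Cpu = (100.9 - 89.62)/(3*1.4453901) = 2.6014
Cpl = (89.62 - 87.8)/(3*1.4453901) = 0.4197
Cpk = min(Cpu, Cpl) = 0.4197

0.4197


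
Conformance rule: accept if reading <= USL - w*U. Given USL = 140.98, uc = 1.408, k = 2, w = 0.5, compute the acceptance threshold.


U = k * uc = 2 * 1.408 = 2.816
guard band g = w * U = 0.5 * 2.816 = 1.408
AL = USL - g = 140.98 - 1.408
AL = 139.5720

139.5720


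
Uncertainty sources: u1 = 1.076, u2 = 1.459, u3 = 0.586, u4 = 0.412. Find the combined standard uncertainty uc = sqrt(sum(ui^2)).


uc = sqrt(1.076^2 + 1.459^2 + 0.586^2 + 0.412^2)
uc = sqrt(3.799597)
uc = 1.9493

1.9493


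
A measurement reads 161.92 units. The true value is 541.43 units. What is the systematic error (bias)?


Systematic error = measured - true
= 161.92 - 541.43
= -379.5100

-379.5100


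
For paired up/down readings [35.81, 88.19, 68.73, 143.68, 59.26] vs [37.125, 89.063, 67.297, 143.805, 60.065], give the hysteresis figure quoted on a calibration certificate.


|35.81 - 37.125| = 1.3150
|88.19 - 89.063| = 0.8730
|68.73 - 67.297| = 1.4330
|143.68 - 143.805| = 0.1250
|59.26 - 60.065| = 0.8050
hysteresis = max(diffs) = 1.4330

1.4330


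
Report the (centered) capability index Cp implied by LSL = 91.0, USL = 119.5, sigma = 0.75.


Cp = (USL - LSL) / (6 * sigma)
= (119.5 - 91.0) / (6 * 0.75)
= 28.5000 / 4.5000
= 6.3333

6.3333


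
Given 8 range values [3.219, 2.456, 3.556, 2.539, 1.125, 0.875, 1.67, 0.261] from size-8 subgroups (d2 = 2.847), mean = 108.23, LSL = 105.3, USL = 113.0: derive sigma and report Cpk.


R_bar = (3.219 + 2.456 + 3.556 + 2.539 + 1.125 + 0.875 + 1.67 + 0.261) / 8 = 1.962625
sigma = R_bar / d2 = 1.962625 / 2.847 = 0.689366
Cp = (USL - LSL)/(6*sigma) = (113.0 - 105.3)/(6*0.689366) = 1.8616
Cpu = (113.0 - 108.23)/(3*0.689366) = 2.3065
Cpl = (108.23 - 105.3)/(3*0.689366) = 1.4168
Cpk = min(Cpu, Cpl) = 1.4168

1.4168


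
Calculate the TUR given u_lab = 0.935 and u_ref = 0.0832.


TUR = u_lab / u_ref
= 0.935 / 0.0832
= 11.2380

11.2380


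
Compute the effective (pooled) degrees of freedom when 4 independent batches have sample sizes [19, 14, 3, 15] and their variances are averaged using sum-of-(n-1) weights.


nu = sum_i (n_i - 1)
nu = ((19 - 1) + (14 - 1) + (3 - 1) + (15 - 1))
nu = 18 + 13 + 2 + 14
nu = 47

47


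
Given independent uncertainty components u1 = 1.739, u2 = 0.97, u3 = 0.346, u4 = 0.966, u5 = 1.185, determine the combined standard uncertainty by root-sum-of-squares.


uc = sqrt(1.739^2 + 0.97^2 + 0.346^2 + 0.966^2 + 1.185^2)
uc = sqrt(6.422118)
uc = 2.5342

2.5342


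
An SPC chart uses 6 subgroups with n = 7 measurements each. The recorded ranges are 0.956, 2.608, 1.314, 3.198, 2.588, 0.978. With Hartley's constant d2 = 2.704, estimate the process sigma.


R_bar = (0.956 + 2.608 + 1.314 + 3.198 + 2.588 + 0.978) / 6
R_bar = 11.642 / 6 = 1.9403333
sigma_hat = R_bar / d2 = 1.9403333 / 2.704 = 0.7176

0.7176


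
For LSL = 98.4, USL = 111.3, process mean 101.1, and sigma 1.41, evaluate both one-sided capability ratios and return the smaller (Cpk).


Cpu = (USL - mean) / (3*sigma) = (111.3 - 101.1) / (3*1.41) = 2.4113
Cpl = (mean - LSL) / (3*sigma) = (101.1 - 98.4) / (3*1.41) = 0.6383
Cpk = min(Cpu, Cpl) = 0.6383

0.6383


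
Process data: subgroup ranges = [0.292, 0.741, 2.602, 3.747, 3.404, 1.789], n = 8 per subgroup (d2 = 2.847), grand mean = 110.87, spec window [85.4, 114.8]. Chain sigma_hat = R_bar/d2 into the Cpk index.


R_bar = (0.292 + 0.741 + 2.602 + 3.747 + 3.404 + 1.789) / 6 = 2.0958333
sigma = R_bar / d2 = 2.0958333 / 2.847 = 0.73615501
Cp = (USL - LSL)/(6*sigma) = (114.8 - 85.4)/(6*0.73615501) = 6.6562
Cpu = (114.8 - 110.87)/(3*0.73615501) = 1.7795
Cpl = (110.87 - 85.4)/(3*0.73615501) = 11.5329
Cpk = min(Cpu, Cpl) = 1.7795

1.7795


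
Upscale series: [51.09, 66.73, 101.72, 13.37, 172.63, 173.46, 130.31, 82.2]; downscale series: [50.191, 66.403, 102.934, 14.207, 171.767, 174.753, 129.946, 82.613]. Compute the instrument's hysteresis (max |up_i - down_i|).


|51.09 - 50.191| = 0.8990
|66.73 - 66.403| = 0.3270
|101.72 - 102.934| = 1.2140
|13.37 - 14.207| = 0.8370
|172.63 - 171.767| = 0.8630
|173.46 - 174.753| = 1.2930
|130.31 - 129.946| = 0.3640
|82.2 - 82.613| = 0.4130
hysteresis = max(diffs) = 1.2930

1.2930


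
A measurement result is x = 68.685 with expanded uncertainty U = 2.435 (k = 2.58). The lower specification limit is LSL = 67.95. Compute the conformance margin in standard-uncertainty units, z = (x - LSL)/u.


u = U / k = 2.435 / 2.58 = 0.94379845
margin = |LSL - x| = |67.95 - 68.685| = 0.735
z = margin / u = 0.735 / 0.94379845
z = 0.7788

0.7788


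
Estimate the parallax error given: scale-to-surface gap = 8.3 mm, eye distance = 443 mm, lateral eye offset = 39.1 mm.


error = h * offset / d
= 8.3 * 39.1 / 443
= 0.7326

0.7326


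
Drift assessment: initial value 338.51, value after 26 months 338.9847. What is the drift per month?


rate = (v2 - v1) / months
= (338.9847 - 338.51) / 26
= 0.4747 / 26
= 0.0183

0.0183


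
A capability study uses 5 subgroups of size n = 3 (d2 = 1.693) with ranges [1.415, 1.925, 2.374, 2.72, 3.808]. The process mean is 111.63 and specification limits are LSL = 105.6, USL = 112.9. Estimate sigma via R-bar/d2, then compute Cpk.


R_bar = (1.415 + 1.925 + 2.374 + 2.72 + 3.808) / 5 = 2.4484
sigma = R_bar / d2 = 2.4484 / 1.693 = 1.4461902
Cp = (USL - LSL)/(6*sigma) = (112.9 - 105.6)/(6*1.4461902) = 0.8413
Cpu = (112.9 - 111.63)/(3*1.4461902) = 0.2927
Cpl = (111.63 - 105.6)/(3*1.4461902) = 1.3899
Cpk = min(Cpu, Cpl) = 0.2927

0.2927


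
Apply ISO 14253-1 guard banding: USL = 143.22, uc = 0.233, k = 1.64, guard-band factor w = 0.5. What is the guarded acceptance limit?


U = k * uc = 1.64 * 0.233 = 0.38212
guard band g = w * U = 0.5 * 0.38212 = 0.19106
AL = USL - g = 143.22 - 0.19106
AL = 143.0289

143.0289


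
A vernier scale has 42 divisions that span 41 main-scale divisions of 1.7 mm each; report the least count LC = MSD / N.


LC = MSD / n_div
= 1.7 / 42
= 0.0405

0.0405


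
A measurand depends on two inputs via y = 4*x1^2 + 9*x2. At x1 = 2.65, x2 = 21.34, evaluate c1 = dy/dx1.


y = 4*x1^2 + 9*x2
dy/dx1 = 2*4*x1
Evaluate at x1 = 2.65: c1 = 8 * 2.65
c1 = 21.2000

21.2000


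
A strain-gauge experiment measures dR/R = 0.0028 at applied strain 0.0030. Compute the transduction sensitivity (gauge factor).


GF = (dR/R) / epsilon
= 0.0028 / 0.0030
= 0.9333

0.9333


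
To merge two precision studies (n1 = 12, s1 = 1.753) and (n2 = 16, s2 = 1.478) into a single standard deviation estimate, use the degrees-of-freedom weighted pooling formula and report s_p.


s_p = sqrt(((n1-1)*s1^2 + (n2-1)*s2^2) / (n1+n2-2))
numerator = (12-1)*1.753^2 + (16-1)*1.478^2 = 33.803099 + 32.76726 = 66.570359
denominator = 12 + 16 - 2 = 26
s_p^2 = 66.570359 / 26 = 2.5603984
s_p = sqrt(2.5603984) = 1.6001

1.6001


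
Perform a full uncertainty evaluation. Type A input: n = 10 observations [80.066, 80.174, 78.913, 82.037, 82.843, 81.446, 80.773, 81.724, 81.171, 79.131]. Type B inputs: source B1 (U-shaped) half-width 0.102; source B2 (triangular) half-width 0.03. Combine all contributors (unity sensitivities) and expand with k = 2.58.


mean = (80.066 + 80.174 + 78.913 + 82.037 + 82.843 + 81.446 + 80.773 + 81.724 + 81.171 + 79.131) / 10 = 80.8278
s = sqrt(sum((x - mean)^2)/(n-1)) = 1.2641516
u_A = s / sqrt(n) = 1.2641516 / sqrt(10) = 0.39975984
u_B1 = 0.102 / sqrt(2) = 0.072124892
u_B2 = 0.03 / sqrt(6) = 0.012247449
uc = sqrt(0.39975984^2 + 0.072124892^2 + 0.012247449^2) = 0.40639873
U = k * uc = 2.58 * 0.40639873
U = 1.0485

1.0485


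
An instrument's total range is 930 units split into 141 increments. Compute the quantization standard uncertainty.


resolution = range / divisions
resolution = 930 / 141 = 6.5957447
u_res = resolution / (2*sqrt(3))
u_res = 6.5957447 / 3.4641016
u_res = 1.9040

1.9040


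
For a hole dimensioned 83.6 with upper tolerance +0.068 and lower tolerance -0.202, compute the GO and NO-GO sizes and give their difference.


GO = nominal - lower_tol (smallest hole = maximum material condition)
GO = 83.6 - 0.202 = 83.398
NO-GO = nominal + upper_tol (largest hole = least material condition)
NO-GO = 83.6 + 0.068 = 83.668
spread = NO-GO - GO = 83.668 - 83.398 = 0.2700

0.2700


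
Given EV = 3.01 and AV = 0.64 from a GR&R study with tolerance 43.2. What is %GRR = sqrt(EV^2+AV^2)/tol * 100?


GRR = sqrt(EV^2 + AV^2) = sqrt(3.01^2 + 0.64^2) = 3.0772878
%GRR = GRR / tol * 100 = 3.0772878 / 43.2 * 100
%GRR = 7.1234

7.1234


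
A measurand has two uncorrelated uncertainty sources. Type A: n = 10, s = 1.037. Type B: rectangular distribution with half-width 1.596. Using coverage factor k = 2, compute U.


u_A = s / sqrt(n) = 1.037 / sqrt(10) = 0.32792819
u_B = half_width / sqrt(3) = 1.596 / sqrt(3) = 0.92145103
uc = sqrt(u_A^2 + u_B^2) = sqrt(0.32792819^2 + 0.92145103^2) = 0.97806385
U = k * uc = 2 * 0.97806385
U = 1.9561

1.9561


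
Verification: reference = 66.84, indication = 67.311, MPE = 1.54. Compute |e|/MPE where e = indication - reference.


e = indication - reference = 67.311 - 66.84 = 0.4710
|e| = 0.4710
ratio = |e| / MPE = 0.4710 / 1.54
ratio = 0.3058

0.3058


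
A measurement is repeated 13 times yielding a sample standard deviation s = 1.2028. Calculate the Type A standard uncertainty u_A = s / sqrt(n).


u_A = s / sqrt(n)
u_A = 1.2028 / sqrt(13)
u_A = 1.2028 / 3.6055513
u_A = 0.3336

0.3336


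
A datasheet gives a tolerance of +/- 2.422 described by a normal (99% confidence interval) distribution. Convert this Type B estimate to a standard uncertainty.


u_B = half_width / 2.576
u_B = 2.422 / 2.576
u_B = 0.9402

0.9402


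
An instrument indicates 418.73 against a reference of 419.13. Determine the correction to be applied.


Correction = standard - reading
= 419.13 - 418.73
= 0.4000

0.4000


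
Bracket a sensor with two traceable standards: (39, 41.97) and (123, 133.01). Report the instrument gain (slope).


slope = (y2 - y1) / (x2 - x1)
= (133.01 - 41.97) / (123 - 39)
= 91.0400 / 84
= 1.0838

1.0838


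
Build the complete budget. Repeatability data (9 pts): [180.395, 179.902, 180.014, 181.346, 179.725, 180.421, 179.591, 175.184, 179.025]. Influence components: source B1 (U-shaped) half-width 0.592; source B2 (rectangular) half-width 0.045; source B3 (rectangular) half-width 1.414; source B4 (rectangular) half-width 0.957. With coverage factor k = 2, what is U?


mean = (180.395 + 179.902 + 180.014 + 181.346 + 179.725 + 180.421 + 179.591 + 175.184 + 179.025) / 9 = 179.5114444
s = sqrt(sum((x - mean)^2)/(n-1)) = 1.7462098
u_A = s / sqrt(n) = 1.7462098 / sqrt(9) = 0.58206993
u_B1 = 0.592 / sqrt(2) = 0.41860721
u_B2 = 0.045 / sqrt(3) = 0.025980762
u_B3 = 1.414 / sqrt(3) = 0.81637328
u_B4 = 0.957 / sqrt(3) = 0.55252421
uc = sqrt(0.58206993^2 + 0.41860721^2 + 0.025980762^2 + 0.81637328^2 + 0.55252421^2) = 1.219205
U = k * uc = 2 * 1.219205
U = 2.4384

2.4384


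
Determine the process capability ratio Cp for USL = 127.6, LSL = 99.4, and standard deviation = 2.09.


Cp = (USL - LSL) / (6 * sigma)
= (127.6 - 99.4) / (6 * 2.09)
= 28.2000 / 12.5400
= 2.2488

2.2488


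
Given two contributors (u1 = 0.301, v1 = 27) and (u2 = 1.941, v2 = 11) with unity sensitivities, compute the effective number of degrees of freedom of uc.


uc = sqrt(u1^2 + u2^2) = sqrt(0.301^2 + 1.941^2) = 1.9642001
v_eff = uc^4 / (u1^4/v1 + u2^4/v2)
= 1.9642001^4 / (0.301^4/27 + 1.941^4/11)
= 14.884797 / 1.2906598
v_eff = 11.5327

11.5327


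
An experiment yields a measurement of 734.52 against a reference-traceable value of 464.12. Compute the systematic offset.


Systematic error = measured - true
= 734.52 - 464.12
= 270.4000

270.4000


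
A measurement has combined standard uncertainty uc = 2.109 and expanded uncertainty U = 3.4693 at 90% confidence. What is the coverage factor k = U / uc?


k = U / uc
k = 3.4693 / 2.109
k = 1.645

1.645


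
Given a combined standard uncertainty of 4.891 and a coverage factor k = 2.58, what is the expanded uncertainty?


U = k * uc
U = 2.58 * 4.891
U = 12.6188

12.6188


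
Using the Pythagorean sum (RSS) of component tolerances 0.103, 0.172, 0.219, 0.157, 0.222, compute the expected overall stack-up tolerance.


RSS = sqrt(0.103^2 + 0.172^2 + 0.219^2 + 0.157^2 + 0.222^2)
= sqrt(0.162087)
= 0.4026

0.4026


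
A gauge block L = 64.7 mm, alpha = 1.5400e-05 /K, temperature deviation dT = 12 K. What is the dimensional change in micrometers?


dL = L * alpha * dT
= 64.7 * 1.5400e-05 * 12
= 0.0119566 mm
dL_um = 0.0119566 * 1000 = 11.9566 um

11.9566


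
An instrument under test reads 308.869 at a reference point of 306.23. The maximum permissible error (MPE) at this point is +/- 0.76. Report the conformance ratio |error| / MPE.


e = indication - reference = 308.869 - 306.23 = 2.6390
|e| = 2.6390
ratio = |e| / MPE = 2.6390 / 0.76
ratio = 3.4724

3.4724


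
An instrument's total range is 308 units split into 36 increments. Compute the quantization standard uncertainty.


resolution = range / divisions
resolution = 308 / 36 = 8.5555556
u_res = resolution / (2*sqrt(3))
u_res = 8.5555556 / 3.4641016
u_res = 2.4698

2.4698


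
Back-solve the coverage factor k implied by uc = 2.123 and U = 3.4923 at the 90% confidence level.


k = U / uc
k = 3.4923 / 2.123
k = 1.645

1.645


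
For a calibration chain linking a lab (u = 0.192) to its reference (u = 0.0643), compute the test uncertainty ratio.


TUR = u_lab / u_ref
= 0.192 / 0.0643
= 2.9860

2.9860


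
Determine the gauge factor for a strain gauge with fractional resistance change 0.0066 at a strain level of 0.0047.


GF = (dR/R) / epsilon
= 0.0066 / 0.0047
= 1.4043

1.4043


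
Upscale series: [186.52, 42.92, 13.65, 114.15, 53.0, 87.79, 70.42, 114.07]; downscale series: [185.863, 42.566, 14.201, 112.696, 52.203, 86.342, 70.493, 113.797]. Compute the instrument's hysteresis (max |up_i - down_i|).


|186.52 - 185.863| = 0.6570
|42.92 - 42.566| = 0.3540
|13.65 - 14.201| = 0.5510
|114.15 - 112.696| = 1.4540
|53.0 - 52.203| = 0.7970
|87.79 - 86.342| = 1.4480
|70.42 - 70.493| = 0.0730
|114.07 - 113.797| = 0.2730
hysteresis = max(diffs) = 1.4540

1.4540


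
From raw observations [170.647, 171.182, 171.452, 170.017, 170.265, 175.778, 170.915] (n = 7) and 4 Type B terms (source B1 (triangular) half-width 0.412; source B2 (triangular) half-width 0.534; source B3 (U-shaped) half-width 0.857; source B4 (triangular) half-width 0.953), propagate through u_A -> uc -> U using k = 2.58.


mean = (170.647 + 171.182 + 171.452 + 170.017 + 170.265 + 175.778 + 170.915) / 7 = 171.4651429
s = sqrt(sum((x - mean)^2)/(n-1)) = 1.9659838
u_A = s / sqrt(n) = 1.9659838 / sqrt(7) = 0.74307203
u_B1 = 0.412 / sqrt(6) = 0.1681983
u_B2 = 0.534 / sqrt(6) = 0.21800459
u_B3 = 0.857 / sqrt(2) = 0.60599051
u_B4 = 0.953 / sqrt(6) = 0.38906062
uc = sqrt(0.74307203^2 + 0.1681983^2 + 0.21800459^2 + 0.60599051^2 + 0.38906062^2) = 1.0707779
U = k * uc = 2.58 * 1.0707779
U = 2.7626

2.7626


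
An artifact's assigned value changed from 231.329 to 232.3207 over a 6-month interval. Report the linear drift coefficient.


rate = (v2 - v1) / months
= (232.3207 - 231.329) / 6
= 0.9917 / 6
= 0.1653

0.1653


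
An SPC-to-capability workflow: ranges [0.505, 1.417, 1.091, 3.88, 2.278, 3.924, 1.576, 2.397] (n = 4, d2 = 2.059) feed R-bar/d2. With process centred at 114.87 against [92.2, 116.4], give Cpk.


R_bar = (0.505 + 1.417 + 1.091 + 3.88 + 2.278 + 3.924 + 1.576 + 2.397) / 8 = 2.1335
sigma = R_bar / d2 = 2.1335 / 2.059 = 1.0361826
Cp = (USL - LSL)/(6*sigma) = (116.4 - 92.2)/(6*1.0361826) = 3.8925
Cpu = (116.4 - 114.87)/(3*1.0361826) = 0.4922
Cpl = (114.87 - 92.2)/(3*1.0361826) = 7.2928
Cpk = min(Cpu, Cpl) = 0.4922

0.4922


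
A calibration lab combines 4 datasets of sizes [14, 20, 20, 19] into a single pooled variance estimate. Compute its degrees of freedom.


nu = sum_i (n_i - 1)
nu = ((14 - 1) + (20 - 1) + (20 - 1) + (19 - 1))
nu = 13 + 19 + 19 + 18
nu = 69

69


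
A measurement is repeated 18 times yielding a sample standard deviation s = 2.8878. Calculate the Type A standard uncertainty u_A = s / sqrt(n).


u_A = s / sqrt(n)
u_A = 2.8878 / sqrt(18)
u_A = 2.8878 / 4.2426407
u_A = 0.6807

0.6807


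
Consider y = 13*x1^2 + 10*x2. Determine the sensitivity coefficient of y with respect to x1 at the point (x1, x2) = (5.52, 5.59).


y = 13*x1^2 + 10*x2
dy/dx1 = 2*13*x1
Evaluate at x1 = 5.52: c1 = 26 * 5.52
c1 = 143.5200

143.5200


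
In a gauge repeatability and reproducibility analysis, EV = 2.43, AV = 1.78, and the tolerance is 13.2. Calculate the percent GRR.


GRR = sqrt(EV^2 + AV^2) = sqrt(2.43^2 + 1.78^2) = 3.0121919
%GRR = GRR / tol * 100 = 3.0121919 / 13.2 * 100
%GRR = 22.8196

22.8196


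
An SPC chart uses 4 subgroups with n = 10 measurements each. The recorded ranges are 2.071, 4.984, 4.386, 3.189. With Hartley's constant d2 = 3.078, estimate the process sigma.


R_bar = (2.071 + 4.984 + 4.386 + 3.189) / 4
R_bar = 14.63 / 4 = 3.6575
sigma_hat = R_bar / d2 = 3.6575 / 3.078 = 1.1883

1.1883


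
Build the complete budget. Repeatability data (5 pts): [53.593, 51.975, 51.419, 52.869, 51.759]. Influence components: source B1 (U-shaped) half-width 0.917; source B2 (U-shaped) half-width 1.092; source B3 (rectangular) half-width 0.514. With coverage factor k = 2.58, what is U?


mean = (53.593 + 51.975 + 51.419 + 52.869 + 51.759) / 5 = 52.323
s = sqrt(sum((x - mean)^2)/(n-1)) = 0.88986403
u_A = s / sqrt(n) = 0.88986403 / sqrt(5) = 0.39795929
u_B1 = 0.917 / sqrt(2) = 0.64841692
u_B2 = 1.092 / sqrt(2) = 0.77216061
u_B3 = 0.514 / sqrt(3) = 0.29675804
uc = sqrt(0.39795929^2 + 0.64841692^2 + 0.77216061^2 + 0.29675804^2) = 1.1238832
U = k * uc = 2.58 * 1.1238832
U = 2.8996

2.8996


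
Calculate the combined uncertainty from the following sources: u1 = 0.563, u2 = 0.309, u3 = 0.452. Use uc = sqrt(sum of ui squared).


uc = sqrt(0.563^2 + 0.309^2 + 0.452^2)
uc = sqrt(0.616754)
uc = 0.7853

0.7853


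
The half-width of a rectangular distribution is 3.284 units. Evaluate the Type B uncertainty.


u_B = half_width / sqrt(3)
u_B = 3.284 / 1.7320508
u_B = 1.8960

1.8960


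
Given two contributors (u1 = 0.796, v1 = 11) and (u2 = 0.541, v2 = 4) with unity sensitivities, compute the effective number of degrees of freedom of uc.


uc = sqrt(u1^2 + u2^2) = sqrt(0.796^2 + 0.541^2) = 0.96244325
v_eff = uc^4 / (u1^4/v1 + u2^4/v2)
= 0.96244325^4 / (0.796^4/11 + 0.541^4/4)
= 0.85802615 / 0.057912745
v_eff = 14.8158

14.8158


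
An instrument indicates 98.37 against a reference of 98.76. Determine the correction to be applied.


Correction = standard - reading
= 98.76 - 98.37
= 0.3900

0.3900


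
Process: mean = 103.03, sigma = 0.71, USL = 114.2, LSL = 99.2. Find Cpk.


Cpu = (USL - mean) / (3*sigma) = (114.2 - 103.03) / (3*0.71) = 5.2441
Cpl = (mean - LSL) / (3*sigma) = (103.03 - 99.2) / (3*0.71) = 1.7981
Cpk = min(Cpu, Cpl) = 1.7981

1.7981


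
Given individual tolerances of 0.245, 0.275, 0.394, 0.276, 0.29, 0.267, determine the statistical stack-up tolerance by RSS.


RSS = sqrt(0.245^2 + 0.275^2 + 0.394^2 + 0.276^2 + 0.29^2 + 0.267^2)
= sqrt(0.522451)
= 0.7228

0.7228


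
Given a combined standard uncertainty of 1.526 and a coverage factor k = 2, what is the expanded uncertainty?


U = k * uc
U = 2 * 1.526
U = 3.0520

3.0520


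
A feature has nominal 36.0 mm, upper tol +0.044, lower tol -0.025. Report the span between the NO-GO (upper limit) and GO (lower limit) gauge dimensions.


GO = nominal - lower_tol (smallest hole = maximum material condition)
GO = 36.0 - 0.025 = 35.975
NO-GO = nominal + upper_tol (largest hole = least material condition)
NO-GO = 36.0 + 0.044 = 36.044
spread = NO-GO - GO = 36.044 - 35.975 = 0.0690

0.0690


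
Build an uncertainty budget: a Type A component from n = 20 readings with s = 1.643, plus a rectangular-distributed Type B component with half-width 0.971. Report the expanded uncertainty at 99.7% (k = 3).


u_A = s / sqrt(n) = 1.643 / sqrt(20) = 0.36738597
u_B = half_width / sqrt(3) = 0.971 / sqrt(3) = 0.56060711
uc = sqrt(u_A^2 + u_B^2) = sqrt(0.36738597^2 + 0.56060711^2) = 0.67026322
U = k * uc = 3 * 0.67026322
U = 2.0108

2.0108


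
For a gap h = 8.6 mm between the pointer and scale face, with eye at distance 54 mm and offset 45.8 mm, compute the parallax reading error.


error = h * offset / d
= 8.6 * 45.8 / 54
= 7.2941

7.2941


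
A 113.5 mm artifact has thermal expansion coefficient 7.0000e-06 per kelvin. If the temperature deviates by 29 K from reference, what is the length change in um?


dL = L * alpha * dT
= 113.5 * 7.0000e-06 * 29
= 0.0230405 mm
dL_um = 0.0230405 * 1000 = 23.0405 um

23.0405


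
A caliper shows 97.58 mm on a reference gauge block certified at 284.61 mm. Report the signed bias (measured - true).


Systematic error = measured - true
= 97.58 - 284.61
= -187.0300

-187.0300


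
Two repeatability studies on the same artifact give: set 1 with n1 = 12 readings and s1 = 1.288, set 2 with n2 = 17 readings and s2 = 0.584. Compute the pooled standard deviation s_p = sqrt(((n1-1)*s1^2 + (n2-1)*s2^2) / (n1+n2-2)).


s_p = sqrt(((n1-1)*s1^2 + (n2-1)*s2^2) / (n1+n2-2))
numerator = (12-1)*1.288^2 + (17-1)*0.584^2 = 18.248384 + 5.456896 = 23.70528
denominator = 12 + 17 - 2 = 27
s_p^2 = 23.70528 / 27 = 0.87797333
s_p = sqrt(0.87797333) = 0.9370

0.9370


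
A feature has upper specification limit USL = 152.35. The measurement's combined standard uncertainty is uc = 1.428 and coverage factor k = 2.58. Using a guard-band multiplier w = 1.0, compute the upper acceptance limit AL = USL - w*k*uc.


U = k * uc = 2.58 * 1.428 = 3.68424
guard band g = w * U = 1.0 * 3.68424 = 3.68424
AL = USL - g = 152.35 - 3.68424
AL = 148.6658

148.6658


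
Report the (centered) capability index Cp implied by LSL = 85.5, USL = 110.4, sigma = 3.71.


Cp = (USL - LSL) / (6 * sigma)
= (110.4 - 85.5) / (6 * 3.71)
= 24.9000 / 22.2600
= 1.1186

1.1186


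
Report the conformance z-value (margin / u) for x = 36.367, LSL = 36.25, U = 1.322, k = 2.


u = U / k = 1.322 / 2 = 0.661
margin = |LSL - x| = |36.25 - 36.367| = 0.117
z = margin / u = 0.117 / 0.661
z = 0.1770

0.1770


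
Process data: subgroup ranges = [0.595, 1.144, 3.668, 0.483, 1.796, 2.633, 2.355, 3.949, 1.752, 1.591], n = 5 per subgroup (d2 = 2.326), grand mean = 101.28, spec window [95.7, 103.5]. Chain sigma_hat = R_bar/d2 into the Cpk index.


R_bar = (0.595 + 1.144 + 3.668 + 0.483 + 1.796 + 2.633 + 2.355 + 3.949 + 1.752 + 1.591) / 10 = 1.9966
sigma = R_bar / d2 = 1.9966 / 2.326 = 0.85838349
Cp = (USL - LSL)/(6*sigma) = (103.5 - 95.7)/(6*0.85838349) = 1.5145
Cpu = (103.5 - 101.28)/(3*0.85838349) = 0.8621
Cpl = (101.28 - 95.7)/(3*0.85838349) = 2.1669
Cpk = min(Cpu, Cpl) = 0.8621

0.8621


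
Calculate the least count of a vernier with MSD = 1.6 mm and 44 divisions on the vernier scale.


LC = MSD / n_div
= 1.6 / 44
= 0.0364

0.0364


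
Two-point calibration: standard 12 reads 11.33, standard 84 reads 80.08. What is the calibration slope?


slope = (y2 - y1) / (x2 - x1)
= (80.08 - 11.33) / (84 - 12)
= 68.7500 / 72
= 0.9549

0.9549


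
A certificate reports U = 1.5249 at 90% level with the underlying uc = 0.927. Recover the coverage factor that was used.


k = U / uc
k = 1.5249 / 0.927
k = 1.645

1.645


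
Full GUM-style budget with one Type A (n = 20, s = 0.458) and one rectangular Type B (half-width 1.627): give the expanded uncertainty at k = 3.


u_A = s / sqrt(n) = 0.458 / sqrt(20) = 0.10241191
u_B = half_width / sqrt(3) = 1.627 / sqrt(3) = 0.93934889
uc = sqrt(u_A^2 + u_B^2) = sqrt(0.10241191^2 + 0.93934889^2) = 0.94491509
U = k * uc = 3 * 0.94491509
U = 2.8347

2.8347


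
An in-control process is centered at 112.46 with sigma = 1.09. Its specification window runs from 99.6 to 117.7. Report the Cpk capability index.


Cpu = (USL - mean) / (3*sigma) = (117.7 - 112.46) / (3*1.09) = 1.6024
Cpl = (mean - LSL) / (3*sigma) = (112.46 - 99.6) / (3*1.09) = 3.9327
Cpk = min(Cpu, Cpl) = 1.6024

1.6024


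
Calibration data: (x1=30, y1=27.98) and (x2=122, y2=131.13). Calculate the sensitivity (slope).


slope = (y2 - y1) / (x2 - x1)
= (131.13 - 27.98) / (122 - 30)
= 103.1500 / 92
= 1.1212

1.1212


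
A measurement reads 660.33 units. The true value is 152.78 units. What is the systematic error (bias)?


Systematic error = measured - true
= 660.33 - 152.78
= 507.5500

507.5500


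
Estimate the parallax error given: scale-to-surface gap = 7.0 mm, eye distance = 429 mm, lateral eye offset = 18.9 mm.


error = h * offset / d
= 7.0 * 18.9 / 429
= 0.3084

0.3084


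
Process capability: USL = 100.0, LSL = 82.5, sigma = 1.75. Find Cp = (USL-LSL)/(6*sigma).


Cp = (USL - LSL) / (6 * sigma)
= (100.0 - 82.5) / (6 * 1.75)
= 17.5000 / 10.5000
= 1.6667

1.6667


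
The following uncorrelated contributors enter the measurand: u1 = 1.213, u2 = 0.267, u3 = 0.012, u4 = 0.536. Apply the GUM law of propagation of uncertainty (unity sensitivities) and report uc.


uc = sqrt(1.213^2 + 0.267^2 + 0.012^2 + 0.536^2)
uc = sqrt(1.830098)
uc = 1.3528

1.3528


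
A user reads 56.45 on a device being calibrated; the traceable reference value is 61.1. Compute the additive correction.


Correction = standard - reading
= 61.1 - 56.45
= 4.6500

4.6500


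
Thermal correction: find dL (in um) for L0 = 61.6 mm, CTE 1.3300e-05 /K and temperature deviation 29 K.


dL = L * alpha * dT
= 61.6 * 1.3300e-05 * 29
= 0.0237591 mm
dL_um = 0.0237591 * 1000 = 23.7591 um

23.7591


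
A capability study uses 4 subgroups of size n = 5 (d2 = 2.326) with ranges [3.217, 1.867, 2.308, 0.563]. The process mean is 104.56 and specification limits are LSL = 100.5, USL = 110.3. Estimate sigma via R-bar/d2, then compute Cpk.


R_bar = (3.217 + 1.867 + 2.308 + 0.563) / 4 = 1.98875
sigma = R_bar / d2 = 1.98875 / 2.326 = 0.8550086
Cp = (USL - LSL)/(6*sigma) = (110.3 - 100.5)/(6*0.8550086) = 1.9103
Cpu = (110.3 - 104.56)/(3*0.8550086) = 2.2378
Cpl = (104.56 - 100.5)/(3*0.8550086) = 1.5828
Cpk = min(Cpu, Cpl) = 1.5828

1.5828


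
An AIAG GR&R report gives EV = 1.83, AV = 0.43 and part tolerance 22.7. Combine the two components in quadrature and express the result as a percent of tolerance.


GRR = sqrt(EV^2 + AV^2) = sqrt(1.83^2 + 0.43^2) = 1.8798404
%GRR = GRR / tol * 100 = 1.8798404 / 22.7 * 100
%GRR = 8.2812

8.2812


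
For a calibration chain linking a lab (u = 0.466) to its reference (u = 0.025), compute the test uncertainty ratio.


TUR = u_lab / u_ref
= 0.466 / 0.025
= 18.6400

18.6400


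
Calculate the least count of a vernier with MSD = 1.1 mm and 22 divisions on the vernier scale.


LC = MSD / n_div
= 1.1 / 22
= 0.0500

0.0500


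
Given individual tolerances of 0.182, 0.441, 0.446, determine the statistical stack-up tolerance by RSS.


RSS = sqrt(0.182^2 + 0.441^2 + 0.446^2)
= sqrt(0.426521)
= 0.6531

0.6531


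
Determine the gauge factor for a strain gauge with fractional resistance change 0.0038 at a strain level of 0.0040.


GF = (dR/R) / epsilon
= 0.0038 / 0.0040
= 0.9500

0.9500


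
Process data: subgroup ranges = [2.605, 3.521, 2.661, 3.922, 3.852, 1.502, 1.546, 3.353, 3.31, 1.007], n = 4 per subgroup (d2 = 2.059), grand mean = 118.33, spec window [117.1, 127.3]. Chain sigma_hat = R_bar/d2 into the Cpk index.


R_bar = (2.605 + 3.521 + 2.661 + 3.922 + 3.852 + 1.502 + 1.546 + 3.353 + 3.31 + 1.007) / 10 = 2.7279
sigma = R_bar / d2 = 2.7279 / 2.059 = 1.3248664
Cp = (USL - LSL)/(6*sigma) = (127.3 - 117.1)/(6*1.3248664) = 1.2831
Cpu = (127.3 - 118.33)/(3*1.3248664) = 2.2568
Cpl = (118.33 - 117.1)/(3*1.3248664) = 0.3095
Cpk = min(Cpu, Cpl) = 0.3095

0.3095


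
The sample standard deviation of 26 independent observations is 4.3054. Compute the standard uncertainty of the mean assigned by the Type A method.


u_A = s / sqrt(n)
u_A = 4.3054 / sqrt(26)
u_A = 4.3054 / 5.0990195
u_A = 0.8444

0.8444


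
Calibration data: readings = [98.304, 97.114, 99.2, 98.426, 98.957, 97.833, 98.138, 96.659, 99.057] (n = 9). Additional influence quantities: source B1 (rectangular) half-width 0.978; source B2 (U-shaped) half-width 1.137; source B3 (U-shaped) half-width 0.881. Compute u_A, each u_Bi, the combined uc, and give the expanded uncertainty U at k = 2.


mean = (98.304 + 97.114 + 99.2 + 98.426 + 98.957 + 97.833 + 98.138 + 96.659 + 99.057) / 9 = 98.18755556
s = sqrt(sum((x - mean)^2)/(n-1)) = 0.87038829
u_A = s / sqrt(n) = 0.87038829 / sqrt(9) = 0.29012943
u_B1 = 0.978 / sqrt(3) = 0.56464856
u_B2 = 1.137 / sqrt(2) = 0.80398041
u_B3 = 0.881 / sqrt(2) = 0.62296107
uc = sqrt(0.29012943^2 + 0.56464856^2 + 0.80398041^2 + 0.62296107^2) = 1.1989446
U = k * uc = 2 * 1.1989446
U = 2.3979

2.3979


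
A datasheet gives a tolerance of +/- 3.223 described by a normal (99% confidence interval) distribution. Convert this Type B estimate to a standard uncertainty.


u_B = half_width / 2.576
u_B = 3.223 / 2.576
u_B = 1.2512

1.2512


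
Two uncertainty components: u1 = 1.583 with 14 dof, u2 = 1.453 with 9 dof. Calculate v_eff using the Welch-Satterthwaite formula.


uc = sqrt(u1^2 + u2^2) = sqrt(1.583^2 + 1.453^2) = 2.1487434
v_eff = uc^4 / (u1^4/v1 + u2^4/v2)
= 2.1487434^4 / (1.583^4/14 + 1.453^4/9)
= 21.317596 / 0.94377909
v_eff = 22.5875

22.5875


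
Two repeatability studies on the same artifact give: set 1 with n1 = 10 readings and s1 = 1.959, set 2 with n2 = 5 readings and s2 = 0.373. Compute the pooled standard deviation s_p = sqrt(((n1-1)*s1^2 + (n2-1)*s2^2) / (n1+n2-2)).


s_p = sqrt(((n1-1)*s1^2 + (n2-1)*s2^2) / (n1+n2-2))
numerator = (10-1)*1.959^2 + (5-1)*0.373^2 = 34.539129 + 0.556516 = 35.095645
denominator = 10 + 5 - 2 = 13
s_p^2 = 35.095645 / 13 = 2.699665
s_p = sqrt(2.699665) = 1.6431

1.6431


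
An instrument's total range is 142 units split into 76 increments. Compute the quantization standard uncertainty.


resolution = range / divisions
resolution = 142 / 76 = 1.8684211
u_res = resolution / (2*sqrt(3))
u_res = 1.8684211 / 3.4641016
u_res = 0.5394

0.5394


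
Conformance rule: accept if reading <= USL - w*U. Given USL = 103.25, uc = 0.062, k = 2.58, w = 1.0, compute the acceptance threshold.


U = k * uc = 2.58 * 0.062 = 0.15996
guard band g = w * U = 1.0 * 0.15996 = 0.15996
AL = USL - g = 103.25 - 0.15996
AL = 103.0900

103.0900


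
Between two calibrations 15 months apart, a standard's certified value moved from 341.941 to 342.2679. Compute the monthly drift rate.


rate = (v2 - v1) / months
= (342.2679 - 341.941) / 15
= 0.3269 / 15
= 0.0218

0.0218


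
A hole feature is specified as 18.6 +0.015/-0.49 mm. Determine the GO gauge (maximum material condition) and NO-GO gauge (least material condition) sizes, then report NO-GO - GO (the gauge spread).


GO = nominal - lower_tol (smallest hole = maximum material condition)
GO = 18.6 - 0.49 = 18.11
NO-GO = nominal + upper_tol (largest hole = least material condition)
NO-GO = 18.6 + 0.015 = 18.615
spread = NO-GO - GO = 18.615 - 18.11 = 0.5050

0.5050


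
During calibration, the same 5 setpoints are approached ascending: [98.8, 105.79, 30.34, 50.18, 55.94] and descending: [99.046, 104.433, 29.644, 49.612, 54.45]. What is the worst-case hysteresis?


|98.8 - 99.046| = 0.2460
|105.79 - 104.433| = 1.3570
|30.34 - 29.644| = 0.6960
|50.18 - 49.612| = 0.5680
|55.94 - 54.45| = 1.4900
hysteresis = max(diffs) = 1.4900

1.4900


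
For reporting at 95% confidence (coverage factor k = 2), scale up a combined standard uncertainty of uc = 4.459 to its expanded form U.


U = k * uc
U = 2 * 4.459
U = 8.9180

8.9180


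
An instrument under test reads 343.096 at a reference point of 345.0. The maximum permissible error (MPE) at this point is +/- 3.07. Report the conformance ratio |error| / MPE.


e = indication - reference = 343.096 - 345.0 = -1.9040
|e| = 1.9040
ratio = |e| / MPE = 1.9040 / 3.07
ratio = 0.6202

0.6202


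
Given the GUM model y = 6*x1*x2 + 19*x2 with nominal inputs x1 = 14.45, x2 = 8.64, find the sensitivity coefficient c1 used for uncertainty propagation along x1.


y = 6*x1*x2 + 19*x2
dy/dx1 = 6*x2
Evaluate at x2 = 8.64: c1 = 6 * 8.64
c1 = 51.8400

51.8400


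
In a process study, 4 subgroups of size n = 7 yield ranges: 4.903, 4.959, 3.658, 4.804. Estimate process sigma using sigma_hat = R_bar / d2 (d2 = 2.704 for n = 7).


R_bar = (4.903 + 4.959 + 3.658 + 4.804) / 4
R_bar = 18.324 / 4 = 4.581
sigma_hat = R_bar / d2 = 4.581 / 2.704 = 1.6942

1.6942


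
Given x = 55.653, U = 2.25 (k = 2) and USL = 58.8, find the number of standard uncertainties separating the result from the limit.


u = U / k = 2.25 / 2 = 1.125
margin = |USL - x| = |58.8 - 55.653| = 3.147
z = margin / u = 3.147 / 1.125
z = 2.7973

2.7973


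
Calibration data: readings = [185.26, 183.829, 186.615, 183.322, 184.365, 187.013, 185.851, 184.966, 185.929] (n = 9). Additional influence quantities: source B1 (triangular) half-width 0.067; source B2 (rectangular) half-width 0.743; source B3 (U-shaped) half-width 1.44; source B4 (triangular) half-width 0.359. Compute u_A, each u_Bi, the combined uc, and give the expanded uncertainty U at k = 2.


mean = (185.26 + 183.829 + 186.615 + 183.322 + 184.365 + 187.013 + 185.851 + 184.966 + 185.929) / 9 = 185.2388889
s = sqrt(sum((x - mean)^2)/(n-1)) = 1.244635
u_A = s / sqrt(n) = 1.244635 / sqrt(9) = 0.41487833
u_B1 = 0.067 / sqrt(6) = 0.027352635
u_B2 = 0.743 / sqrt(3) = 0.42897125
u_B3 = 1.44 / sqrt(2) = 1.0182338
u_B4 = 0.359 / sqrt(6) = 0.14656114
uc = sqrt(0.41487833^2 + 0.027352635^2 + 0.42897125^2 + 1.0182338^2 + 0.14656114^2) = 1.1896087
U = k * uc = 2 * 1.1896087
U = 2.3792

2.3792


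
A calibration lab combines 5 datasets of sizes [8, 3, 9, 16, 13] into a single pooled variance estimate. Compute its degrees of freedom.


nu = sum_i (n_i - 1)
nu = ((8 - 1) + (3 - 1) + (9 - 1) + (16 - 1) + (13 - 1))
nu = 7 + 2 + 8 + 15 + 12
nu = 44

44


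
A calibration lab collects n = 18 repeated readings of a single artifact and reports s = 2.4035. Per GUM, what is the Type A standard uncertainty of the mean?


u_A = s / sqrt(n)
u_A = 2.4035 / sqrt(18)
u_A = 2.4035 / 4.2426407
u_A = 0.5665

0.5665


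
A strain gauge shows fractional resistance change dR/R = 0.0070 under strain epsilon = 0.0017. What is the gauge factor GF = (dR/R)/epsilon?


GF = (dR/R) / epsilon
= 0.0070 / 0.0017
= 4.1176

4.1176


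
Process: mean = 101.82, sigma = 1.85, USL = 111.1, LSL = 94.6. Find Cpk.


Cpu = (USL - mean) / (3*sigma) = (111.1 - 101.82) / (3*1.85) = 1.6721
Cpl = (mean - LSL) / (3*sigma) = (101.82 - 94.6) / (3*1.85) = 1.3009
Cpk = min(Cpu, Cpl) = 1.3009

1.3009


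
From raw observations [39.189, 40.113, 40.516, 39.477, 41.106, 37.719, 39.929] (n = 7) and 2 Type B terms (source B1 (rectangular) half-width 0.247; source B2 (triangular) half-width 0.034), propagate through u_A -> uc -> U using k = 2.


mean = (39.189 + 40.113 + 40.516 + 39.477 + 41.106 + 37.719 + 39.929) / 7 = 39.72128571
s = sqrt(sum((x - mean)^2)/(n-1)) = 1.0876382
u_A = s / sqrt(n) = 1.0876382 / sqrt(7) = 0.4110886
u_B1 = 0.247 / sqrt(3) = 0.14260552
u_B2 = 0.034 / sqrt(6) = 0.013880442
uc = sqrt(0.4110886^2 + 0.14260552^2 + 0.013880442^2) = 0.43534221
U = k * uc = 2 * 0.43534221
U = 0.8707

0.8707


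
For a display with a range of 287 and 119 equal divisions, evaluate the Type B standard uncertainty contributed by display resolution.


resolution = range / divisions
resolution = 287 / 119 = 2.4117647
u_res = resolution / (2*sqrt(3))
u_res = 2.4117647 / 3.4641016
u_res = 0.6962

0.6962


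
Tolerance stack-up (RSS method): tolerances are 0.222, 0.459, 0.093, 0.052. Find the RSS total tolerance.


RSS = sqrt(0.222^2 + 0.459^2 + 0.093^2 + 0.052^2)
= sqrt(0.271318)
= 0.5209

0.5209


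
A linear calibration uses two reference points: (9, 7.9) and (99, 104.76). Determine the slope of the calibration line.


slope = (y2 - y1) / (x2 - x1)
= (104.76 - 7.9) / (99 - 9)
= 96.8600 / 90
= 1.0762

1.0762


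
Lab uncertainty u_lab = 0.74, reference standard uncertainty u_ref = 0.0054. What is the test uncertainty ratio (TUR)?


TUR = u_lab / u_ref
= 0.74 / 0.0054
= 137.0370

137.0370


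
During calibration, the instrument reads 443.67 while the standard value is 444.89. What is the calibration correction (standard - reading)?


Correction = standard - reading
= 444.89 - 443.67
= 1.2200

1.2200


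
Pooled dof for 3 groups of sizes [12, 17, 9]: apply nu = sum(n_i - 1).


nu = sum_i (n_i - 1)
nu = ((12 - 1) + (17 - 1) + (9 - 1))
nu = 11 + 16 + 8
nu = 35

35


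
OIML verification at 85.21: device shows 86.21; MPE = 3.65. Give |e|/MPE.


e = indication - reference = 86.21 - 85.21 = 1.0000
|e| = 1.0000
ratio = |e| / MPE = 1.0000 / 3.65
ratio = 0.2740

0.2740


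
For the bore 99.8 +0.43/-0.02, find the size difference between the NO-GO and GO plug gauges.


GO = nominal - lower_tol (smallest hole = maximum material condition)
GO = 99.8 - 0.02 = 99.78
NO-GO = nominal + upper_tol (largest hole = least material condition)
NO-GO = 99.8 + 0.43 = 100.23
spread = NO-GO - GO = 100.23 - 99.78 = 0.4500

0.4500


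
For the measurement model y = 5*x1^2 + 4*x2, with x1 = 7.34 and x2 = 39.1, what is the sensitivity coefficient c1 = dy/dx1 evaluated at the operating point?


y = 5*x1^2 + 4*x2
dy/dx1 = 2*5*x1
Evaluate at x1 = 7.34: c1 = 10 * 7.34
c1 = 73.4000

73.4000


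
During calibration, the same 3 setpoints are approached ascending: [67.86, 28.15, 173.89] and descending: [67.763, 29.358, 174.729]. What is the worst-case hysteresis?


|67.86 - 67.763| = 0.0970
|28.15 - 29.358| = 1.2080
|173.89 - 174.729| = 0.8390
hysteresis = max(diffs) = 1.2080

1.2080


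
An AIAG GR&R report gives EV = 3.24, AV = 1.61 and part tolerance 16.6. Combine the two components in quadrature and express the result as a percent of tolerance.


GRR = sqrt(EV^2 + AV^2) = sqrt(3.24^2 + 1.61^2) = 3.617969
%GRR = GRR / tol * 100 = 3.617969 / 16.6 * 100
%GRR = 21.7950

21.7950


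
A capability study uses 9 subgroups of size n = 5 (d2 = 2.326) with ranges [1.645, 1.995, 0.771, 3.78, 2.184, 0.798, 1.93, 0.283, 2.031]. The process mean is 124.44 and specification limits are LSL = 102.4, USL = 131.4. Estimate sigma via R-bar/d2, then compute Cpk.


R_bar = (1.645 + 1.995 + 0.771 + 3.78 + 2.184 + 0.798 + 1.93 + 0.283 + 2.031) / 9 = 1.713
sigma = R_bar / d2 = 1.713 / 2.326 = 0.73645744
Cp = (USL - LSL)/(6*sigma) = (131.4 - 102.4)/(6*0.73645744) = 6.5629
Cpu = (131.4 - 124.44)/(3*0.73645744) = 3.1502
Cpl = (124.44 - 102.4)/(3*0.73645744) = 9.9757
Cpk = min(Cpu, Cpl) = 3.1502

3.1502


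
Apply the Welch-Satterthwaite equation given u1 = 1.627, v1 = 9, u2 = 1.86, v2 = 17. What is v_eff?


uc = sqrt(u1^2 + u2^2) = sqrt(1.627^2 + 1.86^2) = 2.4711797
v_eff = uc^4 / (u1^4/v1 + u2^4/v2)
= 2.4711797^4 / (1.627^4/9 + 1.86^4/17)
= 37.29214 / 1.4826369
v_eff = 25.1526

25.1526


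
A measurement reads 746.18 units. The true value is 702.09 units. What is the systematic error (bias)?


Systematic error = measured - true
= 746.18 - 702.09
= 44.0900

44.0900


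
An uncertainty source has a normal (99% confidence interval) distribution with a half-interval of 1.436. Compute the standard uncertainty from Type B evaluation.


u_B = half_width / 2.576
u_B = 1.436 / 2.576
u_B = 0.5575

0.5575
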